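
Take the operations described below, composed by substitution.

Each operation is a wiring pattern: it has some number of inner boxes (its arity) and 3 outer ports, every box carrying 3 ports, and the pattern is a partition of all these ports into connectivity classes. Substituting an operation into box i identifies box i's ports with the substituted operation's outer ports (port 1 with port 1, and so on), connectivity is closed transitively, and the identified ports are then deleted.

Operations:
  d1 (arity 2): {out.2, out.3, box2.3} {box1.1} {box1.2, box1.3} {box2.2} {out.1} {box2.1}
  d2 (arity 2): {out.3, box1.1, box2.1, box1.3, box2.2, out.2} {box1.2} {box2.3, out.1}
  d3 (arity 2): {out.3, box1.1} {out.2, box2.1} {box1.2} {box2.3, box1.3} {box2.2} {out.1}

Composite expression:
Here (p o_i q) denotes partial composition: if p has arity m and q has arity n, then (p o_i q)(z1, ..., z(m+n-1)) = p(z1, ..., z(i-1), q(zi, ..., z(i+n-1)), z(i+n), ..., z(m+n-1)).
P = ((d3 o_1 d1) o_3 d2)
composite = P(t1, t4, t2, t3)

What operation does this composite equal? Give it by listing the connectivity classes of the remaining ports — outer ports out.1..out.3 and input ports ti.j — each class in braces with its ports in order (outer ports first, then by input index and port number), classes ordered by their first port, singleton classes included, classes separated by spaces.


Treat the ports identified at d3 as solder joints: merge, then drop.
stage d1: inputs (t1, t4), connectivity {out.1} {out.2, out.3, t4.3} {t1.1} {t1.2, t1.3} {t4.1} {t4.2}, out.j its boundary
stage d2: inputs (t2, t3), connectivity {out.1, t3.3} {out.2, out.3, t2.1, t2.3, t3.1, t3.2} {t2.2}, out.j its boundary
stage d3: inputs (t1, t4, t2, t3), connectivity {out.1} {out.2, t3.3} {out.3} {t1.1} {t1.2, t1.3} {t2.1, t2.3, t3.1, t3.2, t4.3} {t2.2} {t4.1} {t4.2}, out.j its boundary

{out.1} {out.2, t3.3} {out.3} {t1.1} {t1.2, t1.3} {t2.1, t2.3, t3.1, t3.2, t4.3} {t2.2} {t4.1} {t4.2}


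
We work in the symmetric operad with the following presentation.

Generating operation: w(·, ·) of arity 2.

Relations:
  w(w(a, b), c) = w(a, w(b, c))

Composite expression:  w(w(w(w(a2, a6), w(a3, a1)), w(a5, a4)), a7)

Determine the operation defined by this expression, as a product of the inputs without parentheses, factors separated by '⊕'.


a2 ⊕ a6 ⊕ a3 ⊕ a1 ⊕ a5 ⊕ a4 ⊕ a7


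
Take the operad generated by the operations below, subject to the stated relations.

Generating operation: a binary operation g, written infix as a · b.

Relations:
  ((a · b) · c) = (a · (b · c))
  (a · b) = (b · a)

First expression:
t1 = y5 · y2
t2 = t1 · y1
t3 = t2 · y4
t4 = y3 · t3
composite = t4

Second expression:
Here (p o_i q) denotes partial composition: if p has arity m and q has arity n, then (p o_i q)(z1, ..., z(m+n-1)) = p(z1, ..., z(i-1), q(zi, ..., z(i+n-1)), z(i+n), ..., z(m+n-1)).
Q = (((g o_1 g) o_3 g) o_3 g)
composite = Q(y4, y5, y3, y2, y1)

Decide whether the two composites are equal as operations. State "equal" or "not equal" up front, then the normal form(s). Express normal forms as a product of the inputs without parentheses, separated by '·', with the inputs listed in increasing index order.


The first composite normalizes to y1 · y2 · y3 · y4 · y5
The second composite normalizes to y1 · y2 · y3 · y4 · y5
Identical normal forms: equal.

equal — both sides give y1 · y2 · y3 · y4 · y5


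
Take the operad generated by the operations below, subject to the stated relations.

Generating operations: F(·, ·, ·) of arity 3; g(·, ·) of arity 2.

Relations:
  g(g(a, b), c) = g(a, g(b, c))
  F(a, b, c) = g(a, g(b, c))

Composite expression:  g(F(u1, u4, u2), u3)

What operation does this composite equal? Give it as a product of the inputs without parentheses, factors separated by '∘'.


All parenthesizations of g agree; list the u-inputs left to right.
F(u1, u4, u2) collapses to u1 ∘ u4 ∘ u2
g(F(u1, u4, u2), u3) collapses to u1 ∘ u4 ∘ u2 ∘ u3

u1 ∘ u4 ∘ u2 ∘ u3


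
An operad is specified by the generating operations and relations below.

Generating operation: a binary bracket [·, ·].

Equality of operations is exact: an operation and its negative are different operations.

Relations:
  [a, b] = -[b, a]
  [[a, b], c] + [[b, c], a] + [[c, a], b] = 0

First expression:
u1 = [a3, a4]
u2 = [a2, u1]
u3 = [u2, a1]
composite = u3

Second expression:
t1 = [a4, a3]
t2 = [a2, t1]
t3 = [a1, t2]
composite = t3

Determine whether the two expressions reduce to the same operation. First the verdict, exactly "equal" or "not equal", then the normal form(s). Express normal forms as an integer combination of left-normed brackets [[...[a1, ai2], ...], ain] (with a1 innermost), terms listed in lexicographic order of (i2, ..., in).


equal; the common form is -[[[a1, a2], a3], a4] + [[[a1, a2], a4], a3] + [[[a1, a3], a4], a2] - [[[a1, a4], a3], a2]

Normal form of the first expression: -[[[a1, a2], a3], a4] + [[[a1, a2], a4], a3] + [[[a1, a3], a4], a2] - [[[a1, a4], a3], a2]
Normal form of the second expression: -[[[a1, a2], a3], a4] + [[[a1, a2], a4], a3] + [[[a1, a3], a4], a2] - [[[a1, a4], a3], a2]
Identical normal forms: equal.


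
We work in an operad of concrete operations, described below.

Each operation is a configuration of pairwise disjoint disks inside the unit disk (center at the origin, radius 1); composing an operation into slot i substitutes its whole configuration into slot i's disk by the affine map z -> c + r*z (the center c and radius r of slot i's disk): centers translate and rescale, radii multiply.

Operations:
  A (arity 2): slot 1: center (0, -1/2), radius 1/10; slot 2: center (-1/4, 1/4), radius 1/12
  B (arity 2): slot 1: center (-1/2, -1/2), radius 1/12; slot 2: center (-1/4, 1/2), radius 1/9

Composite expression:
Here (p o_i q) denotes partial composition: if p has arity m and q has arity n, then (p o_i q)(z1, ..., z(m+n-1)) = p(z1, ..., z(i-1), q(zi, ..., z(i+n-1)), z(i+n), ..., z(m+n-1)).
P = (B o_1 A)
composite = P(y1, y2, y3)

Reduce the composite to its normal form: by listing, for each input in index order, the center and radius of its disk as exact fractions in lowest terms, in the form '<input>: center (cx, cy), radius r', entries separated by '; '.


Affine substitution under B: radii multiply and y-centers shift.
for y1, the 2-step affine chain lands on center (-1/2, -13/24), radius 1/120
for y2, the 2-step affine chain lands on center (-25/48, -23/48), radius 1/144
for y3, the 1-step affine chain lands on center (-1/4, 1/2), radius 1/9

y1: center (-1/2, -13/24), radius 1/120; y2: center (-25/48, -23/48), radius 1/144; y3: center (-1/4, 1/2), radius 1/9


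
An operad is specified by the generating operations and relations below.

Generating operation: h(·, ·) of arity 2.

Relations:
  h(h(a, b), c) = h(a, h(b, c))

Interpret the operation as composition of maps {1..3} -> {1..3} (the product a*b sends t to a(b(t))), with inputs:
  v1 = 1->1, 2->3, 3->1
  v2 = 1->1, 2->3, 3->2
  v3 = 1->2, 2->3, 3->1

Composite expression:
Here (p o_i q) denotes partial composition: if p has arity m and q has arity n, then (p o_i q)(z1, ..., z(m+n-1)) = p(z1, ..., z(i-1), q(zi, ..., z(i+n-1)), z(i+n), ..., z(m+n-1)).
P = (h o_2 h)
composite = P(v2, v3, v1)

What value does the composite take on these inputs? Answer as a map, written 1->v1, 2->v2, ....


1->3, 2->1, 3->3

h(v3, v1) = 1->2, 2->1, 3->2
h(v2, h(v3, v1)) = 1->3, 2->1, 3->3


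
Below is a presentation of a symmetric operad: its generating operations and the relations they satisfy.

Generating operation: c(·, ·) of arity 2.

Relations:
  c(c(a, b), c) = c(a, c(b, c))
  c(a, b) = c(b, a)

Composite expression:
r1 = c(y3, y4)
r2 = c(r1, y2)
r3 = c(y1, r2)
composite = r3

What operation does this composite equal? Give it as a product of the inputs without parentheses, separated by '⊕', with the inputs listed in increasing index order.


y1 ⊕ y2 ⊕ y3 ⊕ y4

With c associative and commutative, the y-input set is all that matters.
c(y3, y4) unparenthesizes to y3 ⊕ y4
c(c(y3, y4), y2) unparenthesizes to y3 ⊕ y4 ⊕ y2
c(y1, c(c(y3, y4), y2)) unparenthesizes to y1 ⊕ y3 ⊕ y4 ⊕ y2
reordering the factors by index: y1 ⊕ y2 ⊕ y3 ⊕ y4


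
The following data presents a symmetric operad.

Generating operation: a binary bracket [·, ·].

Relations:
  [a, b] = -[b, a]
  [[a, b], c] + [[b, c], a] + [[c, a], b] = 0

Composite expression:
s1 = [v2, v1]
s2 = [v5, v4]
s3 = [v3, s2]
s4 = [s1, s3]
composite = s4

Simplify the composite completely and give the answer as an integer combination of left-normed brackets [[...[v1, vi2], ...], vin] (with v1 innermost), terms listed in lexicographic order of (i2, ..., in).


[[[[v1, v2], v3], v4], v5] - [[[[v1, v2], v3], v5], v4] - [[[[v1, v2], v4], v5], v3] + [[[[v1, v2], v5], v4], v3]

Skip Jacobi rewriting: expand, keep v1-initial words, read off terms.
Composite bracket: [[v2, v1], [v3, [v5, v4]]]
Each bracket splits as ab - ba, giving 16 signed words (2^4 = 16).
Only words starting with v1 matter:
  v1v2v3v4v5 (sign +1) contributes +[[[[v1, v2], v3], v4], v5]
  v1v2v3v5v4 (sign -1) contributes -[[[[v1, v2], v3], v5], v4]
  v1v2v4v5v3 (sign -1) contributes -[[[[v1, v2], v4], v5], v3]
  v1v2v5v4v3 (sign +1) contributes +[[[[v1, v2], v5], v4], v3]


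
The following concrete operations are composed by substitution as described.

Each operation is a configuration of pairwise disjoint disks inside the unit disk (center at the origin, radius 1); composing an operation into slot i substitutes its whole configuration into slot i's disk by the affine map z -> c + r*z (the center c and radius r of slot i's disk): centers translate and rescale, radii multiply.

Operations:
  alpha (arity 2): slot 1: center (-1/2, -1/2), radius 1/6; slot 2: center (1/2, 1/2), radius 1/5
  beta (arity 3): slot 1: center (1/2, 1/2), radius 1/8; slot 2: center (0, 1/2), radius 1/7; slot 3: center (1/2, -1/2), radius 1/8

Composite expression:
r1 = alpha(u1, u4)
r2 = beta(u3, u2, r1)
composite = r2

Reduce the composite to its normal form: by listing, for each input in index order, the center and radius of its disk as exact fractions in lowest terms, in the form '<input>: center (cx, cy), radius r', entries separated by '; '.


Below beta, radii multiply path by path; the u-disk centers shift.
u3 passes through 1 substitution, ending at center (1/2, 1/2), radius 1/8
u2 passes through 1 substitution, ending at center (0, 1/2), radius 1/7
u1 passes through 2 substitutions, ending at center (7/16, -9/16), radius 1/48
u4 passes through 2 substitutions, ending at center (9/16, -7/16), radius 1/40

u1: center (7/16, -9/16), radius 1/48; u2: center (0, 1/2), radius 1/7; u3: center (1/2, 1/2), radius 1/8; u4: center (9/16, -7/16), radius 1/40


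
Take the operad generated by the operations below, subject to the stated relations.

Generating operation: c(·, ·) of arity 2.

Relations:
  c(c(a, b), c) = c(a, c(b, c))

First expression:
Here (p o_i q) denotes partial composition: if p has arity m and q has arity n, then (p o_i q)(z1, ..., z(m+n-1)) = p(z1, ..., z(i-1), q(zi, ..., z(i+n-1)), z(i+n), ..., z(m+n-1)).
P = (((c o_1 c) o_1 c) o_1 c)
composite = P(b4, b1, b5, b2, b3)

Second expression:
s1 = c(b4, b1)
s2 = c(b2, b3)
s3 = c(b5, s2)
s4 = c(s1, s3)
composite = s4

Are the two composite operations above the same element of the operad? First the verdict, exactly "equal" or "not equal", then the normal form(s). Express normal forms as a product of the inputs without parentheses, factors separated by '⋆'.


equal; both compose to b4 ⋆ b1 ⋆ b5 ⋆ b2 ⋆ b3

Reducing the first expression gives b4 ⋆ b1 ⋆ b5 ⋆ b2 ⋆ b3
Reducing the second expression gives b4 ⋆ b1 ⋆ b5 ⋆ b2 ⋆ b3
Same normal form: equal.


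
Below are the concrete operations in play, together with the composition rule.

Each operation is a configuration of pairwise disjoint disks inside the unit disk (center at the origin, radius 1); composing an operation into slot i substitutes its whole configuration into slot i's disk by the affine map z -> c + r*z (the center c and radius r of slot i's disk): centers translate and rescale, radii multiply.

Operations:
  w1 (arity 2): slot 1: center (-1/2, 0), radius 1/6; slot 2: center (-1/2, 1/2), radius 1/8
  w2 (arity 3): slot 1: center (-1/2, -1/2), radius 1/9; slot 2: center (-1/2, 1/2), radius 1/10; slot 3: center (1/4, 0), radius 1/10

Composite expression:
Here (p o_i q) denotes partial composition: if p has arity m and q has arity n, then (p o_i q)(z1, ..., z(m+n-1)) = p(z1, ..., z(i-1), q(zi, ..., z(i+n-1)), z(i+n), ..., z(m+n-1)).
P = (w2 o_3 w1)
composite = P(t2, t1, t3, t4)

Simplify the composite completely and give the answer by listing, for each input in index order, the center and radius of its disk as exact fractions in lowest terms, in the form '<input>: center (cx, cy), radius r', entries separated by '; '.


Below w2, radii multiply path by path; the t-disk centers shift.
input t2: composing its 1 substitution step yields center (-1/2, -1/2), radius 1/9
input t1: composing its 1 substitution step yields center (-1/2, 1/2), radius 1/10
input t3: composing its 2 substitution steps yields center (1/5, 0), radius 1/60
input t4: composing its 2 substitution steps yields center (1/5, 1/20), radius 1/80

t1: center (-1/2, 1/2), radius 1/10; t2: center (-1/2, -1/2), radius 1/9; t3: center (1/5, 0), radius 1/60; t4: center (1/5, 1/20), radius 1/80


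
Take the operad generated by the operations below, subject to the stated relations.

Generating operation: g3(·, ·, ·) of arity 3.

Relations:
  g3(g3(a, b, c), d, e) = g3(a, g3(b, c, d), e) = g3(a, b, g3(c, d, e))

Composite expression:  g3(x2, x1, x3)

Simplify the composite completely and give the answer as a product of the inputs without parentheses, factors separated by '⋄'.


x2 ⋄ x1 ⋄ x3

All parenthesizations of g3 agree; list the x-inputs left to right.
g3(x2, x1, x3) unparenthesizes to x2 ⋄ x1 ⋄ x3


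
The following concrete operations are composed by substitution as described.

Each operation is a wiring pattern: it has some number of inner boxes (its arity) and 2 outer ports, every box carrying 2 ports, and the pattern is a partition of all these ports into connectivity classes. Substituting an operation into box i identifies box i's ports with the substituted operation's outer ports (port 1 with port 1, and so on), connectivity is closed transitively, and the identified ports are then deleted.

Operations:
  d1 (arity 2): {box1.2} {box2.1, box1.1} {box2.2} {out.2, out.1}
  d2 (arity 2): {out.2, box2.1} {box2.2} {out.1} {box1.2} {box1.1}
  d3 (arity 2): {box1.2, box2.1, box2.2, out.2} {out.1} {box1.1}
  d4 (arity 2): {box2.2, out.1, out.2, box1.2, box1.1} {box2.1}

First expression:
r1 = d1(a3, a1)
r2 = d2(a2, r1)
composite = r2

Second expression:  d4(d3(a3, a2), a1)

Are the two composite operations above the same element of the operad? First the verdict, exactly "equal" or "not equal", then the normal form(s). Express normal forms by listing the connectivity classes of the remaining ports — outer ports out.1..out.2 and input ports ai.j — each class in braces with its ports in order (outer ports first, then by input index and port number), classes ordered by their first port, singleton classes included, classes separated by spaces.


not equal — first {out.1} {out.2} {a1.1, a3.1} {a1.2} {a2.1} {a2.2} {a3.2}, second {out.1, out.2, a1.2, a2.1, a2.2, a3.2} {a1.1} {a3.1}


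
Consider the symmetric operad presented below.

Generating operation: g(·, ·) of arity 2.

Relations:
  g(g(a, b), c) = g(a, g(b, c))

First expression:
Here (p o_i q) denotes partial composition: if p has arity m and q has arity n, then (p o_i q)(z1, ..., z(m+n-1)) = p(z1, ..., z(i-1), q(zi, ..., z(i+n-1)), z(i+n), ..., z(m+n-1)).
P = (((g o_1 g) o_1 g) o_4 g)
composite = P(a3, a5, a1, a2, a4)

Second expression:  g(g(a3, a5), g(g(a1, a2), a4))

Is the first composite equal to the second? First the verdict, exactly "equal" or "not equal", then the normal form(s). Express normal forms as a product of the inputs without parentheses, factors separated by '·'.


equal; both compose to a3 · a5 · a1 · a2 · a4

Reducing the first expression gives a3 · a5 · a1 · a2 · a4
Reducing the second expression gives a3 · a5 · a1 · a2 · a4
Both agree, so they are equal.


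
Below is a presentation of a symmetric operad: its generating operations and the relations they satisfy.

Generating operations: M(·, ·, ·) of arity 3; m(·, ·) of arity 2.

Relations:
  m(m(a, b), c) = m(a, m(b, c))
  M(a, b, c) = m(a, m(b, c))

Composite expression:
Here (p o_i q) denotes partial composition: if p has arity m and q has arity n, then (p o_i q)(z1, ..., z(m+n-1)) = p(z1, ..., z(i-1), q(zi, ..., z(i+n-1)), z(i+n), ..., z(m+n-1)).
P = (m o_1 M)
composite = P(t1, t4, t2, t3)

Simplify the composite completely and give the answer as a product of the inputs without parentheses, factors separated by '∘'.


t1 ∘ t4 ∘ t2 ∘ t3


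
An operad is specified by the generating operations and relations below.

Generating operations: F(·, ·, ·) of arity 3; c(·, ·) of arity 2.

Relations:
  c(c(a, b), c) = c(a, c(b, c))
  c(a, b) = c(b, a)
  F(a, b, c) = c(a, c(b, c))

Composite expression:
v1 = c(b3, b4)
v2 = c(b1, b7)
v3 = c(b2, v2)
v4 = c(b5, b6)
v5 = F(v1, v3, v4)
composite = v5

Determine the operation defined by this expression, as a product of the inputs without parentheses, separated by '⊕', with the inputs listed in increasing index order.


b1 ⊕ b2 ⊕ b3 ⊕ b4 ⊕ b5 ⊕ b6 ⊕ b7

Both nesting and order wash out for F; what remains is which b's occur.
c(b3, b4) reduces to b3 ⊕ b4
c(b1, b7) reduces to b1 ⊕ b7
c(b2, c(b1, b7)) reduces to b2 ⊕ b1 ⊕ b7
c(b5, b6) reduces to b5 ⊕ b6
F(c(b3, b4), c(b2, c(b1, b7)), c(b5, b6)) reduces to b3 ⊕ b4 ⊕ b2 ⊕ b1 ⊕ b7 ⊕ b5 ⊕ b6
commutativity sorts the factors: b1 ⊕ b2 ⊕ b3 ⊕ b4 ⊕ b5 ⊕ b6 ⊕ b7


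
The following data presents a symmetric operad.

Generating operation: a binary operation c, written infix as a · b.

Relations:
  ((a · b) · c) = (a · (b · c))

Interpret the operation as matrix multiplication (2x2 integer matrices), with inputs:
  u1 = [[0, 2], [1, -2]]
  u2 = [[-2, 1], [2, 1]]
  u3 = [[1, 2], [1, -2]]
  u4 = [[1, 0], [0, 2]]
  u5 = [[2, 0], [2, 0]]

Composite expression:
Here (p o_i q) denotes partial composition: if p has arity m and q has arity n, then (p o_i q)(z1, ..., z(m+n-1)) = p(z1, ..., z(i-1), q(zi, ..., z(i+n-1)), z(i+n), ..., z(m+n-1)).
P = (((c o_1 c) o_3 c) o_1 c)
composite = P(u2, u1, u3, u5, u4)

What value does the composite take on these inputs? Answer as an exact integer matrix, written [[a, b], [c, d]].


[[18, 0], [2, 0]]

(u2 · u1) = [[1, -6], [1, 2]]
((u2 · u1) · u3) = [[-5, 14], [3, -2]]
(u5 · u4) = [[2, 0], [2, 0]]
(((u2 · u1) · u3) · (u5 · u4)) = [[18, 0], [2, 0]]


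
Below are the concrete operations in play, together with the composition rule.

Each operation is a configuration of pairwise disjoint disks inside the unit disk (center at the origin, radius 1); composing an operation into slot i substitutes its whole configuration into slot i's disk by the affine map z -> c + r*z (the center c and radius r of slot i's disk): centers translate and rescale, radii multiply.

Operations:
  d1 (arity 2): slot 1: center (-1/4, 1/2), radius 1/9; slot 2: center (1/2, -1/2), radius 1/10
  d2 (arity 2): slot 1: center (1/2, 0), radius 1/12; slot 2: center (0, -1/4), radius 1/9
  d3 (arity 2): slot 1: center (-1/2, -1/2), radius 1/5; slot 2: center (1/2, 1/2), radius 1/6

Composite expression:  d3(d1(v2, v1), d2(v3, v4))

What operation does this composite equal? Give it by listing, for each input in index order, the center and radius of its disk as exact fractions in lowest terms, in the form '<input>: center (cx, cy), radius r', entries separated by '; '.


Only the slot chain above each v matters under d3; compose those maps.
v2 passes through 2 substitutions, ending at center (-11/20, -2/5), radius 1/45
v1 passes through 2 substitutions, ending at center (-2/5, -3/5), radius 1/50
v3 passes through 2 substitutions, ending at center (7/12, 1/2), radius 1/72
v4 passes through 2 substitutions, ending at center (1/2, 11/24), radius 1/54

v1: center (-2/5, -3/5), radius 1/50; v2: center (-11/20, -2/5), radius 1/45; v3: center (7/12, 1/2), radius 1/72; v4: center (1/2, 11/24), radius 1/54


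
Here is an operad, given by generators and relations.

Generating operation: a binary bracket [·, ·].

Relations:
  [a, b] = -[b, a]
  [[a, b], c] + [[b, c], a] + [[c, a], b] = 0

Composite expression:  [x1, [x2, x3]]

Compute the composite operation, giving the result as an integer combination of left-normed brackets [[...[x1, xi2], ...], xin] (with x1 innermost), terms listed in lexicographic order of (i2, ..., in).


A multilinear Lie element is pinned by x1-initial words (x1 innermost).
Composite bracket: [x1, [x2, x3]]
Full expansion: 4 signed words from ab - ba (2^2 = 4).
Coefficients come from the x1-initial words:
  from x1x2x3, sign +1: term +[[x1, x2], x3]
  from x1x3x2, sign -1: term -[[x1, x3], x2]

[[x1, x2], x3] - [[x1, x3], x2]


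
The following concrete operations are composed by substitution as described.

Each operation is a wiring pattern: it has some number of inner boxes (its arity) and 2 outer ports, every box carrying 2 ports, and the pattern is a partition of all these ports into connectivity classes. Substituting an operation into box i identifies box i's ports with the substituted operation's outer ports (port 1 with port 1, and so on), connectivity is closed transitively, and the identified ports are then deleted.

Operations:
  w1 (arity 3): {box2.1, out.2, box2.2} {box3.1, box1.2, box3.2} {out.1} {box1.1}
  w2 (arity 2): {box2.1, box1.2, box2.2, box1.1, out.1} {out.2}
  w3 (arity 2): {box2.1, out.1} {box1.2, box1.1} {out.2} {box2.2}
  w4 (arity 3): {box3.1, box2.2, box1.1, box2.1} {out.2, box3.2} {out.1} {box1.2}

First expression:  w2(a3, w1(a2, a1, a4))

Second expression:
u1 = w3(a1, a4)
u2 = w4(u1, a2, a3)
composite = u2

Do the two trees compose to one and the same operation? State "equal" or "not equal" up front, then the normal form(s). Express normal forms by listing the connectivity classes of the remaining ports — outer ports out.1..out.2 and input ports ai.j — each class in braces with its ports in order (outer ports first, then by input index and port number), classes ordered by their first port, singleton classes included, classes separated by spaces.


not equal; first: {out.1, a1.1, a1.2, a3.1, a3.2} {out.2} {a2.1} {a2.2, a4.1, a4.2}; second: {out.1} {out.2, a3.2} {a1.1, a1.2} {a2.1, a2.2, a3.1, a4.1} {a4.2}

The first expression reduces to {out.1, a1.1, a1.2, a3.1, a3.2} {out.2} {a2.1} {a2.2, a4.1, a4.2}
The second expression reduces to {out.1} {out.2, a3.2} {a1.1, a1.2} {a2.1, a2.2, a3.1, a4.1} {a4.2}
They disagree, so not equal.


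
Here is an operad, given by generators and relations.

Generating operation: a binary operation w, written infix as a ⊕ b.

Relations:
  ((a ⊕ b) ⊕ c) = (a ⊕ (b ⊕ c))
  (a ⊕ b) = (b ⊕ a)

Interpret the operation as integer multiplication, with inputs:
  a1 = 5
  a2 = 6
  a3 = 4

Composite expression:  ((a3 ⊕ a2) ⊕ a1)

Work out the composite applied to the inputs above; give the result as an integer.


120

(a3 ⊕ a2) = 24
((a3 ⊕ a2) ⊕ a1) = 120


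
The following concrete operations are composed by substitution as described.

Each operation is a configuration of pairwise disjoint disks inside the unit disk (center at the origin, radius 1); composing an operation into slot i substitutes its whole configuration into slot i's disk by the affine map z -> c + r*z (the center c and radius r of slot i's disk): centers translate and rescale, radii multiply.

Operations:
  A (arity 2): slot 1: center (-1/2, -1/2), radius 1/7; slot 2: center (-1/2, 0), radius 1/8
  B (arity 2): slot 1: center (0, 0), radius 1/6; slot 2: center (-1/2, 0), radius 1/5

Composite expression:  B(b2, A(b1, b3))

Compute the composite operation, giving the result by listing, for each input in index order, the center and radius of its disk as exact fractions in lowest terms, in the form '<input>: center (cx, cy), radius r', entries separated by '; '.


b1: center (-3/5, -1/10), radius 1/35; b2: center (0, 0), radius 1/6; b3: center (-3/5, 0), radius 1/40

Follow each b-input down from B: c' goes to c + r*c', radius to r*r'.
input b2: composing its 1 substitution step yields center (0, 0), radius 1/6
input b1: composing its 2 substitution steps yields center (-3/5, -1/10), radius 1/35
input b3: composing its 2 substitution steps yields center (-3/5, 0), radius 1/40


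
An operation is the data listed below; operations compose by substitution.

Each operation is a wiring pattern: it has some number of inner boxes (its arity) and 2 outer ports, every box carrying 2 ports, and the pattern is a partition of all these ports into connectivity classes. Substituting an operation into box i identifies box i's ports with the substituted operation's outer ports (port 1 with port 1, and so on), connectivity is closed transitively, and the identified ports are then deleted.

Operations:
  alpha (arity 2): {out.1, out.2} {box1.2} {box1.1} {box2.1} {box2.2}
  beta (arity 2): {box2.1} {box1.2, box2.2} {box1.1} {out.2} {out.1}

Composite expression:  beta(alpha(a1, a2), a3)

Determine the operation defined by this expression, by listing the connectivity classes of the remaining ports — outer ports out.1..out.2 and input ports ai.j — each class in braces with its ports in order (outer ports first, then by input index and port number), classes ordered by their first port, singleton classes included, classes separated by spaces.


{out.1} {out.2} {a1.1} {a1.2} {a2.1} {a2.2} {a3.1} {a3.2}


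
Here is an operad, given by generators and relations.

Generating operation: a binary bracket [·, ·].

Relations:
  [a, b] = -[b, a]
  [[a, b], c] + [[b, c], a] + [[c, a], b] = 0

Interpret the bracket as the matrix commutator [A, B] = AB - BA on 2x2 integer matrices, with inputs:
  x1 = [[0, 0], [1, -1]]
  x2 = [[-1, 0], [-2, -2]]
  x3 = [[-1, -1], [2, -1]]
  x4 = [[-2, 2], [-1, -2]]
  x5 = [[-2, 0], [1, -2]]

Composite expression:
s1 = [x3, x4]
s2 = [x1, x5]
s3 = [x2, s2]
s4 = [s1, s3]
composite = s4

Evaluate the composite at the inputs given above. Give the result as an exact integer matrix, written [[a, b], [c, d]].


[[0, 0], [6, 0]]

[x3, x4] = [[-3, 0], [0, 3]]
[x1, x5] = [[0, 0], [-1, 0]]
[x2, [x1, x5]] = [[0, 0], [1, 0]]
[[x3, x4], [x2, [x1, x5]]] = [[0, 0], [6, 0]]


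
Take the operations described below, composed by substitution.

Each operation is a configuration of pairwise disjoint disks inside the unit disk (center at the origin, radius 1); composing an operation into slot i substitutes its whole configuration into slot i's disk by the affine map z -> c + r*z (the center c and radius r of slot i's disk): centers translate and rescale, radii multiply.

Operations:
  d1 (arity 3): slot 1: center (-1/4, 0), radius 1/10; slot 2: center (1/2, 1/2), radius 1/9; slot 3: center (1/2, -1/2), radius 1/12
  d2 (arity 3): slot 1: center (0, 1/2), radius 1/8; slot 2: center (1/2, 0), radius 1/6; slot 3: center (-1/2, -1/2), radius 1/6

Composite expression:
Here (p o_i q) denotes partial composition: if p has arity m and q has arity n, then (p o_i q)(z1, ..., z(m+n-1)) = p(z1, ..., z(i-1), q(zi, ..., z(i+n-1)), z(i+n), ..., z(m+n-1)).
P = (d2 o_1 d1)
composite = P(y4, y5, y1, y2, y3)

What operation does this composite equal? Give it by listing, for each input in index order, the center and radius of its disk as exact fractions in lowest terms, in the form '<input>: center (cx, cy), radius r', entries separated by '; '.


y1: center (1/16, 7/16), radius 1/96; y2: center (1/2, 0), radius 1/6; y3: center (-1/2, -1/2), radius 1/6; y4: center (-1/32, 1/2), radius 1/80; y5: center (1/16, 9/16), radius 1/72

Only the slot chain above each y matters under d2; compose those maps.
for y4, the 2-step affine chain lands on center (-1/32, 1/2), radius 1/80
for y5, the 2-step affine chain lands on center (1/16, 9/16), radius 1/72
for y1, the 2-step affine chain lands on center (1/16, 7/16), radius 1/96
for y2, the 1-step affine chain lands on center (1/2, 0), radius 1/6
for y3, the 1-step affine chain lands on center (-1/2, -1/2), radius 1/6


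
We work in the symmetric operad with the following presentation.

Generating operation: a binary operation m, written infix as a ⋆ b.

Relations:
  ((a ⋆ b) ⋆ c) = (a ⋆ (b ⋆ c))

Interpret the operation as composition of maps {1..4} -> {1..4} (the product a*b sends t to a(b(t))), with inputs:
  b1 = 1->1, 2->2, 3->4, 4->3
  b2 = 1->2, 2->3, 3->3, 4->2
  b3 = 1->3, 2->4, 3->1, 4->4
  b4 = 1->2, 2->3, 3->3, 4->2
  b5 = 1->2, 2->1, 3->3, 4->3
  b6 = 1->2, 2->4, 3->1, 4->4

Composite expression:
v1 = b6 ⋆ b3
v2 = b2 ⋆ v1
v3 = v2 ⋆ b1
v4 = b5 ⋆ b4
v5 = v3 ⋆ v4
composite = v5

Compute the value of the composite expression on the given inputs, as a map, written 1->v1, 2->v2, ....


1->2, 2->2, 3->2, 4->2


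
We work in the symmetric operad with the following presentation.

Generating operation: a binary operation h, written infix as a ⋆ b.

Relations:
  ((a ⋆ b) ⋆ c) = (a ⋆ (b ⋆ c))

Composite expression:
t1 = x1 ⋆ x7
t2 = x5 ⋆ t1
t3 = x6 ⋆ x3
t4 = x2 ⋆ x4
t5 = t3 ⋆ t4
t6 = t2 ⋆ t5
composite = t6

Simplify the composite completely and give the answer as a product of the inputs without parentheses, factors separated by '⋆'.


x5 ⋆ x1 ⋆ x7 ⋆ x6 ⋆ x3 ⋆ x2 ⋆ x4

Every regrouping of h is equal, so read the x-inputs in written order.
(x1 ⋆ x7) unparenthesizes to x1 ⋆ x7
(x5 ⋆ (x1 ⋆ x7)) unparenthesizes to x5 ⋆ x1 ⋆ x7
(x6 ⋆ x3) unparenthesizes to x6 ⋆ x3
(x2 ⋆ x4) unparenthesizes to x2 ⋆ x4
((x6 ⋆ x3) ⋆ (x2 ⋆ x4)) unparenthesizes to x6 ⋆ x3 ⋆ x2 ⋆ x4
((x5 ⋆ (x1 ⋆ x7)) ⋆ ((x6 ⋆ x3) ⋆ (x2 ⋆ x4))) unparenthesizes to x5 ⋆ x1 ⋆ x7 ⋆ x6 ⋆ x3 ⋆ x2 ⋆ x4


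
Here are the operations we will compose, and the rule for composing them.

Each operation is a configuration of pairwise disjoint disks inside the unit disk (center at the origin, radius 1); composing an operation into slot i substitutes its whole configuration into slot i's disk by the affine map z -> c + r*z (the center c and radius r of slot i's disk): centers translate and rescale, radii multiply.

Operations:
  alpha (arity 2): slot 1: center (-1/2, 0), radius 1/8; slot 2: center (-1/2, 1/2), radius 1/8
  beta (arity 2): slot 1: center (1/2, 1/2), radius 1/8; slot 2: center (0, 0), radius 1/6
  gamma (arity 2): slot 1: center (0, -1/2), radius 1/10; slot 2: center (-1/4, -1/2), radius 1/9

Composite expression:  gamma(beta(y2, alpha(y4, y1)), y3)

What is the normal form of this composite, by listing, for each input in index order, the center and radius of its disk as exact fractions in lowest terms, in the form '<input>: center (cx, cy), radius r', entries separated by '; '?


y1: center (-1/120, -59/120), radius 1/480; y2: center (1/20, -9/20), radius 1/80; y3: center (-1/4, -1/2), radius 1/9; y4: center (-1/120, -1/2), radius 1/480


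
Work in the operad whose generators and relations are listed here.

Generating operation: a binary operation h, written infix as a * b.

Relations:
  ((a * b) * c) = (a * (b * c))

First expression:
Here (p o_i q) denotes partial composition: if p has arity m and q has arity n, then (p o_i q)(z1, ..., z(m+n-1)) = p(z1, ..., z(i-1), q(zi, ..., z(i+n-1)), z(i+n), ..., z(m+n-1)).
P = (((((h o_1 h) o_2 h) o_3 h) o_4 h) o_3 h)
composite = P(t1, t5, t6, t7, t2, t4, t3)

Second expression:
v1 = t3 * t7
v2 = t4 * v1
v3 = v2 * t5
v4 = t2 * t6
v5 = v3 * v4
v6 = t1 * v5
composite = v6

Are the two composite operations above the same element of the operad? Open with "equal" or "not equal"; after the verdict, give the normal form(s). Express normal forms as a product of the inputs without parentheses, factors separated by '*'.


not equal — first t1 * t5 * t6 * t7 * t2 * t4 * t3, second t1 * t4 * t3 * t7 * t5 * t2 * t6

In normal form, the first expression is t1 * t5 * t6 * t7 * t2 * t4 * t3
In normal form, the second expression is t1 * t4 * t3 * t7 * t5 * t2 * t6
Different reductions; not equal.


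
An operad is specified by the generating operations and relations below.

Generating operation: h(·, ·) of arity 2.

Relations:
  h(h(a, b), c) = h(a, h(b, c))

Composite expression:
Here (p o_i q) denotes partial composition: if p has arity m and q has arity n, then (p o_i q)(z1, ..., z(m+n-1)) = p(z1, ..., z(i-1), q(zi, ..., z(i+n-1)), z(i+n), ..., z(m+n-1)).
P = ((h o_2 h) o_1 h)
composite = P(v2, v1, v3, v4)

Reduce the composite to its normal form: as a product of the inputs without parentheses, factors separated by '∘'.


v2 ∘ v1 ∘ v3 ∘ v4


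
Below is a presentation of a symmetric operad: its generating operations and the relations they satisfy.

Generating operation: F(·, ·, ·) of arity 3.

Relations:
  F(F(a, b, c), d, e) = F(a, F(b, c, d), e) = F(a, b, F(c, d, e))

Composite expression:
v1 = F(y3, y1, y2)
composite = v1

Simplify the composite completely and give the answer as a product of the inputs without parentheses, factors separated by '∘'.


Under associativity of F, the answer is the y's in reading order.
F(y3, y1, y2) flattens to y3 ∘ y1 ∘ y2

y3 ∘ y1 ∘ y2


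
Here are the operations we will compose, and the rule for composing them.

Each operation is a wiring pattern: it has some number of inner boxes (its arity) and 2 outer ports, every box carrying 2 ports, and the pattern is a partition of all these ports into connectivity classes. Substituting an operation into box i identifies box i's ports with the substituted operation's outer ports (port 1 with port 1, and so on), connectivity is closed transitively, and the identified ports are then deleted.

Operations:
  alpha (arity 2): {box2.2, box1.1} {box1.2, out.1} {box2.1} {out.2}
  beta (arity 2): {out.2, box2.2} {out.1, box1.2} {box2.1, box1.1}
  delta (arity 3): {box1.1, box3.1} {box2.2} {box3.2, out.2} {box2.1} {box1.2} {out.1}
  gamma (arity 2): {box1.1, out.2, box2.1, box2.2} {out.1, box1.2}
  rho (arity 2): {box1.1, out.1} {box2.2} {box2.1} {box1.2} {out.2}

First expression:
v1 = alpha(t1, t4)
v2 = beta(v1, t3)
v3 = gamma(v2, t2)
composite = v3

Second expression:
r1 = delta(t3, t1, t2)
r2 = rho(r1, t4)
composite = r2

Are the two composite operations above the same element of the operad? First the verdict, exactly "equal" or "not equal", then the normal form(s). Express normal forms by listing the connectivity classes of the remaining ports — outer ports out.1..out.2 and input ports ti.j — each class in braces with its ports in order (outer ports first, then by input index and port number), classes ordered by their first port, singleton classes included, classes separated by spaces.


not equal; first: {out.1, t3.2} {out.2, t2.1, t2.2} {t1.1, t4.2} {t1.2, t3.1} {t4.1}; second: {out.1} {out.2} {t1.1} {t1.2} {t2.1, t3.1} {t2.2} {t3.2} {t4.1} {t4.2}

The first expression, normalized: {out.1, t3.2} {out.2, t2.1, t2.2} {t1.1, t4.2} {t1.2, t3.1} {t4.1}
The second expression, normalized: {out.1} {out.2} {t1.1} {t1.2} {t2.1, t3.1} {t2.2} {t3.2} {t4.1} {t4.2}
Different reductions; not equal.


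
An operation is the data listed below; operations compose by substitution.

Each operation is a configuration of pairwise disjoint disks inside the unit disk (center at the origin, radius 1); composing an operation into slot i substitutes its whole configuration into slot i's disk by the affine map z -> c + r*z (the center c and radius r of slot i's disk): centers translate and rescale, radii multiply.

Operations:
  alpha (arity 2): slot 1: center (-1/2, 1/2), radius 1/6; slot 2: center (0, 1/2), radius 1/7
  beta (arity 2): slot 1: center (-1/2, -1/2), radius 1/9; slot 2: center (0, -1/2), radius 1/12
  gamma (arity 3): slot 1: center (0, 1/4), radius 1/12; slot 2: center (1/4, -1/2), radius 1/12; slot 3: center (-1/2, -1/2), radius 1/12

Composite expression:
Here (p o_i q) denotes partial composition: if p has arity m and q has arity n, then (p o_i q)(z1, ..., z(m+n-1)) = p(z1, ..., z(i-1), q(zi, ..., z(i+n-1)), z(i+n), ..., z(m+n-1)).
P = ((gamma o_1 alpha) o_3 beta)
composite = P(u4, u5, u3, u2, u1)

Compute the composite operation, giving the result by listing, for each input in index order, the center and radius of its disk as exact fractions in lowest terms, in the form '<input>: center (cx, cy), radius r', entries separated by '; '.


u1: center (-1/2, -1/2), radius 1/12; u2: center (1/4, -13/24), radius 1/144; u3: center (5/24, -13/24), radius 1/108; u4: center (-1/24, 7/24), radius 1/72; u5: center (0, 7/24), radius 1/84

Each u-disk chains the slot maps above it in gamma; radii multiply.
input u4: applying the 2 nested substitutions gives center (-1/24, 7/24), radius 1/72
input u5: applying the 2 nested substitutions gives center (0, 7/24), radius 1/84
input u3: applying the 2 nested substitutions gives center (5/24, -13/24), radius 1/108
input u2: applying the 2 nested substitutions gives center (1/4, -13/24), radius 1/144
input u1: applying the 1 nested substitution gives center (-1/2, -1/2), radius 1/12


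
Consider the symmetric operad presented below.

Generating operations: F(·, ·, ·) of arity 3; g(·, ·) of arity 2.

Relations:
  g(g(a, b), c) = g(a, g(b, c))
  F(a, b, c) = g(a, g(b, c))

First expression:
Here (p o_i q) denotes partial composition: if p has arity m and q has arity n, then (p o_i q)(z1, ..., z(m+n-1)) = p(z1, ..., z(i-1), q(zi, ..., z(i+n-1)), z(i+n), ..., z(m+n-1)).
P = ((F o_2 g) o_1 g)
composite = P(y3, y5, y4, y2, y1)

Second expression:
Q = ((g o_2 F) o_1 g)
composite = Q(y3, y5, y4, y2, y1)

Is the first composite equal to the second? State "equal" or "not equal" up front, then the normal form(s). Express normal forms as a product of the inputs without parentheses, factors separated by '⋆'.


equal; the common form is y3 ⋆ y5 ⋆ y4 ⋆ y2 ⋆ y1


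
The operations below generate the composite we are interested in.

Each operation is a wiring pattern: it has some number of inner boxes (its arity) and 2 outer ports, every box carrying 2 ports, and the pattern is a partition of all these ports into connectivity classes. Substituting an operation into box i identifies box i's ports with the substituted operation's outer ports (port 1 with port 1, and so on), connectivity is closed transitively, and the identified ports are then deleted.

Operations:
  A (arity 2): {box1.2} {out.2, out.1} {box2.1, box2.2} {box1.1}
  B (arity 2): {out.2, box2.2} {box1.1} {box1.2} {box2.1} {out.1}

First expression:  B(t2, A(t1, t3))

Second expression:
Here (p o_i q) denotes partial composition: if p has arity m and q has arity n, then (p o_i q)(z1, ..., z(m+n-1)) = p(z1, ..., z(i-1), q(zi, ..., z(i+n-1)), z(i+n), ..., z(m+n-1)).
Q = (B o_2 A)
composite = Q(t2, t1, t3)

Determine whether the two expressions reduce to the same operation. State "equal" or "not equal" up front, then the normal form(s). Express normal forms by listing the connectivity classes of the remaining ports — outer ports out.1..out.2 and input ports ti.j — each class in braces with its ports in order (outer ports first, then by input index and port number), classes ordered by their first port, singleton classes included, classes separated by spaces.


equal; both compose to {out.1} {out.2} {t1.1} {t1.2} {t2.1} {t2.2} {t3.1, t3.2}

In normal form, the first expression is {out.1} {out.2} {t1.1} {t1.2} {t2.1} {t2.2} {t3.1, t3.2}
In normal form, the second expression is {out.1} {out.2} {t1.1} {t1.2} {t2.1} {t2.2} {t3.1, t3.2}
The forms coincide; equal.


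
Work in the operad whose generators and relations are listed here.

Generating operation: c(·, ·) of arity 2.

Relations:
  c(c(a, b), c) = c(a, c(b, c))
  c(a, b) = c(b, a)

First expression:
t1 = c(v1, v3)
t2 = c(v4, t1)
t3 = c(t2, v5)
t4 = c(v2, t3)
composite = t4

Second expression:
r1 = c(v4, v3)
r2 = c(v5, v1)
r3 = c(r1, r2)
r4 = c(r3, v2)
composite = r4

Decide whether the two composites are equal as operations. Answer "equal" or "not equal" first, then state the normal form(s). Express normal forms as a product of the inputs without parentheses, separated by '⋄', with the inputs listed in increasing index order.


equal; the common form is v1 ⋄ v2 ⋄ v3 ⋄ v4 ⋄ v5

The first expression reduces to v1 ⋄ v2 ⋄ v3 ⋄ v4 ⋄ v5
The second expression reduces to v1 ⋄ v2 ⋄ v3 ⋄ v4 ⋄ v5
Both agree, so they are equal.
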